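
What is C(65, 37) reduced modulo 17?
4

Using Lucas' theorem:
Write n=65 and k=37 in base 17:
n in base 17: [3, 14]
k in base 17: [2, 3]
C(65,37) mod 17 = ∏ C(n_i, k_i) mod 17
Digit binomials (mod 17): C(3,2) = 3; C(14,3) = 364 ≡ 7
Product: 3 × 7 = 21 ≡ 4 (mod 17)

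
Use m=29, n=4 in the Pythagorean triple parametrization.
(825, 232, 857)

Euclid's formula: a = m² - n², b = 2mn, c = m² + n²
m = 29, n = 4
a = 29² - 4² = 841 - 16 = 825
b = 2 × 29 × 4 = 232
c = 29² + 4² = 841 + 16 = 857
Verification: 825² + 232² = 680625 + 53824 = 734449 = 857² ✓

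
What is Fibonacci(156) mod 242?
52

Matrix identity: Q^n = [[F_(n+1), F_n], [F_n, F_(n-1)]] with Q = [[1,1],[1,0]].
n = 156 = 10011100₂. Square-and-multiply, entries mod 242:
Q^1 = [[1,1],[1,0]]
Q^2 = (Q^1)² = [[2,1],[1,1]]
Q^4 = (Q^2)² = [[5,3],[3,2]]
Q^9 = (Q^4)²·Q = [[55,34],[34,21]]
Q^19 = (Q^9)²·Q = [[231,67],[67,164]]
Q^39 = (Q^19)²·Q = [[99,12],[12,87]]
Q^78 = (Q^39)² = [[23,54],[54,211]]
Q^156 = (Q^78)² = [[57,52],[52,5]]
F_156 mod 242 = Q^156[0][1] = 52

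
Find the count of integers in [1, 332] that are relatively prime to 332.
164

332 = 2^2 × 83
φ(n) = n × ∏(1 - 1/p) for each prime p dividing n
φ(332) = 332 × (1 - 1/2) × (1 - 1/83) = 164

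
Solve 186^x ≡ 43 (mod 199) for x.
88

Baby-step giant-step with step n = ⌈√199⌉ = 15.
Baby steps 186^j mod 199 (j:value) for j=0..14: 0:1, 1:186, 2:169, 3:191, 4:104, 5:41, 6:64, 7:163, 8:70, 9:85, 10:89, 11:37, 12:116, 13:84, 14:102.
Giant-step multiplier: 186^(-15) ≡ 186^(198-15) = 186^183 ≡ 101 (mod 199).
Giant steps γ_i = 43·101^i mod 199: γ_0=43, γ_1=164, γ_2=47, γ_3=170, γ_4=56, γ_5=84 (in table at j=13).
x = i·n + j = 5·15 + 13 = 88.
Check: 186^88 ≡ 43 (mod 199).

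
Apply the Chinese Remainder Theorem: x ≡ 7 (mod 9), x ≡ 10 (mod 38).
124

Using Chinese Remainder Theorem:
M = 9 × 38 = 342
M1 = 38, M2 = 9
y1 = 38^(-1) mod 9 = 5
y2 = 9^(-1) mod 38 = 17
x = (7×38×5 + 10×9×17) mod 342 = 124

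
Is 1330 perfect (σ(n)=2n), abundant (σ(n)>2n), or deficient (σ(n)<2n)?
abundant

Proper divisors of 1330: sum = 1 + 2 + 5 + 7 + 10 + 14 + 19 + 35 + 38 + 70 + 95 + 133 + 190 + 266 + 665 = 1550
Since 1550 > 1330, 1330 is abundant.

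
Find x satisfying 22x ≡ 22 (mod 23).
x ≡ 1 (mod 23)

gcd(22, 23) = 1, which divides 22, so solutions exist.
Find 22^(-1) mod 23 by the extended Euclidean algorithm:
23 = 1 × 22 + 1  ⟹  1 = (1)·23 + (-1)·22
So (-1)·22 ≡ 1 (mod 23), i.e. 22^(-1) ≡ -1 ≡ 22 (mod 23).
x ≡ 22 × 22 = 484 ≡ 1 (mod 23).
Check: 22 × 1 = 22 ≡ 22 (mod 23).
Unique solution: x ≡ 1 (mod 23)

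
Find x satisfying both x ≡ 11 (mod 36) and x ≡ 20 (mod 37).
1019

Using Chinese Remainder Theorem:
M = 36 × 37 = 1332
M1 = 37, M2 = 36
y1 = 37^(-1) mod 36 = 1
y2 = 36^(-1) mod 37 = 36
x = (11×37×1 + 20×36×36) mod 1332 = 1019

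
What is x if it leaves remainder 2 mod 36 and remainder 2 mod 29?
2

Using Chinese Remainder Theorem:
M = 36 × 29 = 1044
M1 = 29, M2 = 36
y1 = 29^(-1) mod 36 = 5
y2 = 36^(-1) mod 29 = 25
x = (2×29×5 + 2×36×25) mod 1044 = 2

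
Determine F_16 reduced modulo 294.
105

Matrix identity: Q^n = [[F_(n+1), F_n], [F_n, F_(n-1)]] with Q = [[1,1],[1,0]].
n = 16 = 10000₂. Square-and-multiply, entries mod 294:
Q^1 = [[1,1],[1,0]]
Q^2 = (Q^1)² = [[2,1],[1,1]]
Q^4 = (Q^2)² = [[5,3],[3,2]]
Q^8 = (Q^4)² = [[34,21],[21,13]]
Q^16 = (Q^8)² = [[127,105],[105,22]]
F_16 mod 294 = Q^16[0][1] = 105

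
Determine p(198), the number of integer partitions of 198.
3345365983698

p(n) counts ways to write n as a sum of positive integers (order ignored).
Euler's pentagonal recurrence: p(k) = p(k-1) + p(k-2) - p(k-5) - p(k-7) + p(k-12) + p(k-15) - ... (offsets j(3j∓1)/2, signs ++--, p(0)=1, p(<0)=0).
DP table for k = 0..197: p(0)=1, p(1)=1, p(2)=2, p(3)=3, p(4)=5, p(5)=7, p(6)=11, p(7)=15, p(8)=22, p(9)=30, p(10)=42, p(11)=56, p(12)=77, p(13)=101, p(14)=135, p(15)=176, p(16)=231, p(17)=297, p(18)=385, p(19)=490, p(20)=627, p(21)=792, p(22)=1002, p(23)=1255, p(24)=1575, p(25)=1958, p(26)=2436, p(27)=3010, p(28)=3718, p(29)=4565, p(30)=5604, p(31)=6842, p(32)=8349, p(33)=10143, p(34)=12310, p(35)=14883, p(36)=17977, p(37)=21637, p(38)=26015, p(39)=31185, p(40)=37338, p(41)=44583, p(42)=53174, p(43)=63261, p(44)=75175, p(45)=89134, p(46)=105558, p(47)=124754, p(48)=147273, p(49)=173525, p(50)=204226, p(51)=239943, p(52)=281589, p(53)=329931, p(54)=386155, p(55)=451276, p(56)=526823, p(57)=614154, p(58)=715220, p(59)=831820, p(60)=966467, p(61)=1121505, p(62)=1300156, p(63)=1505499, p(64)=1741630, p(65)=2012558, p(66)=2323520, p(67)=2679689, p(68)=3087735, p(69)=3554345, p(70)=4087968, p(71)=4697205, p(72)=5392783, p(73)=6185689, p(74)=7089500, p(75)=8118264, p(76)=9289091, p(77)=10619863, p(78)=12132164, p(79)=13848650, p(80)=15796476, p(81)=18004327, p(82)=20506255, p(83)=23338469, p(84)=26543660, p(85)=30167357, p(86)=34262962, p(87)=38887673, p(88)=44108109, p(89)=49995925, p(90)=56634173, p(91)=64112359, p(92)=72533807, p(93)=82010177, p(94)=92669720, p(95)=104651419, p(96)=118114304, p(97)=133230930, p(98)=150198136, p(99)=169229875, p(100)=190569292, p(101)=214481126, p(102)=241265379, p(103)=271248950, p(104)=304801365, p(105)=342325709, p(106)=384276336, p(107)=431149389, p(108)=483502844, p(109)=541946240, p(110)=607163746, p(111)=679903203, p(112)=761002156, p(113)=851376628, p(114)=952050665, p(115)=1064144451, p(116)=1188908248, p(117)=1327710076, p(118)=1482074143, p(119)=1653668665, p(120)=1844349560, p(121)=2056148051, p(122)=2291320912, p(123)=2552338241, p(124)=2841940500, p(125)=3163127352, p(126)=3519222692, p(127)=3913864295, p(128)=4351078600, p(129)=4835271870, p(130)=5371315400, p(131)=5964539504, p(132)=6620830889, p(133)=7346629512, p(134)=8149040695, p(135)=9035836076, p(136)=10015581680, p(137)=11097645016, p(138)=12292341831, p(139)=13610949895, p(140)=15065878135, p(141)=16670689208, p(142)=18440293320, p(143)=20390982757, p(144)=22540654445, p(145)=24908858009, p(146)=27517052599, p(147)=30388671978, p(148)=33549419497, p(149)=37027355200, p(150)=40853235313, p(151)=45060624582, p(152)=49686288421, p(153)=54770336324, p(154)=60356673280, p(155)=66493182097, p(156)=73232243759, p(157)=80630964769, p(158)=88751778802, p(159)=97662728555, p(160)=107438159466, p(161)=118159068427, p(162)=129913904637, p(163)=142798995930, p(164)=156919475295, p(165)=172389800255, p(166)=189334822579, p(167)=207890420102, p(168)=228204732751, p(169)=250438925115, p(170)=274768617130, p(171)=301384802048, p(172)=330495499613, p(173)=362326859895, p(174)=397125074750, p(175)=435157697830, p(176)=476715857290, p(177)=522115831195, p(178)=571701605655, p(179)=625846753120, p(180)=684957390936, p(181)=749474411781, p(182)=819876908323, p(183)=896684817527, p(184)=980462880430, p(185)=1071823774337, p(186)=1171432692373, p(187)=1280011042268, p(188)=1398341745571, p(189)=1527273599625, p(190)=1667727404093, p(191)=1820701100652, p(192)=1987276856363, p(193)=2168627105469, p(194)=2366022741845, p(195)=2580840212973, p(196)=2814570987591, p(197)=3068829878530.
Final step: p(198) = p(197) + p(196) - p(193) - p(191) + p(186) + p(183) - p(176) - p(172) + p(163) + p(158) - p(147) - p(141) + p(128) + p(121) - p(106) - p(98) + p(81) + p(72) - p(53) - p(43) + p(22) + p(11)
= 3068829878530 + 2814570987591 - 2168627105469 - 1820701100652 + 1171432692373 + 896684817527 - 476715857290 - 330495499613 + 142798995930 + 88751778802 - 30388671978 - 16670689208 + 4351078600 + 2056148051 - 384276336 - 150198136 + 18004327 + 5392783 - 329931 - 63261 + 1002 + 56
= 3345365983698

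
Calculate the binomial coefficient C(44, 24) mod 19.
12

Using Lucas' theorem:
Write n=44 and k=24 in base 19:
n in base 19: [2, 6]
k in base 19: [1, 5]
C(44,24) mod 19 = ∏ C(n_i, k_i) mod 19
Digit binomials (mod 19): C(2,1) = 2; C(6,5) = 6
Product: 2 × 6 = 12 ≡ 12 (mod 19)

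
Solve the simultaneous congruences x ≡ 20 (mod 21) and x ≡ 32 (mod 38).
146

Using Chinese Remainder Theorem:
M = 21 × 38 = 798
M1 = 38, M2 = 21
y1 = 38^(-1) mod 21 = 5
y2 = 21^(-1) mod 38 = 29
x = (20×38×5 + 32×21×29) mod 798 = 146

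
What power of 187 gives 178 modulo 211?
130

Baby-step giant-step with step n = ⌈√211⌉ = 15.
Baby steps 187^j mod 211 (j:value) for j=0..14: 0:1, 1:187, 2:154, 3:102, 4:84, 5:94, 6:65, 7:128, 8:93, 9:89, 10:185, 11:202, 12:5, 13:91, 14:137.
Giant-step multiplier: 187^(-15) ≡ 187^(210-15) = 187^195 ≡ 12 (mod 211).
Giant steps γ_i = 178·12^i mod 211: γ_0=178, γ_1=26, γ_2=101, γ_3=157, γ_4=196, γ_5=31, γ_6=161, γ_7=33, γ_8=185 (in table at j=10).
x = i·n + j = 8·15 + 10 = 130.
Check: 187^130 ≡ 178 (mod 211).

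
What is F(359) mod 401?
23

Matrix identity: Q^n = [[F_(n+1), F_n], [F_n, F_(n-1)]] with Q = [[1,1],[1,0]].
n = 359 = 101100111₂. Square-and-multiply, entries mod 401:
Q^1 = [[1,1],[1,0]]
Q^2 = (Q^1)² = [[2,1],[1,1]]
Q^5 = (Q^2)²·Q = [[8,5],[5,3]]
Q^11 = (Q^5)²·Q = [[144,89],[89,55]]
Q^22 = (Q^11)² = [[186,67],[67,119]]
Q^44 = (Q^22)² = [[188,385],[385,204]]
Q^89 = (Q^44)²·Q = [[55,312],[312,144]]
Q^179 = (Q^89)²·Q = [[52,119],[119,334]]
Q^359 = (Q^179)²·Q = [[243,23],[23,220]]
F_359 mod 401 = Q^359[0][1] = 23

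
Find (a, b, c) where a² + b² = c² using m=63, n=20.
(3569, 2520, 4369)

Euclid's formula: a = m² - n², b = 2mn, c = m² + n²
m = 63, n = 20
a = 63² - 20² = 3969 - 400 = 3569
b = 2 × 63 × 20 = 2520
c = 63² + 20² = 3969 + 400 = 4369
Verification: 3569² + 2520² = 12737761 + 6350400 = 19088161 = 4369² ✓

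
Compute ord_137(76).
68

137 is prime, so ord(76) divides φ(137) = 136.
Divisors of 136: 1, 2, 4, 8, 17, 34, 68, 136.
Repeated squaring: 76^1 ≡ 76, 76^2 ≡ 22, 76^4 ≡ 73, 76^8 ≡ 123, 76^16 ≡ 59, 76^32 ≡ 56, 76^64 ≡ 122, 76^128 ≡ 88 (mod 137).
Test 76^d mod 137 for each divisor d in increasing order:
76^1 ≡ 76
76^2 ≡ 22
76^4 ≡ 73
76^8 ≡ 123
76^17 = 76^16·76^1 ≡ 100
76^34 = 76^32·76^2 ≡ 136
76^68 = 76^64·76^4 ≡ 1  ← first divisor giving 1
The order is 68.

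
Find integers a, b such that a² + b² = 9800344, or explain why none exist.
Not possible

Factorization: 9800344 = 2^3 × 107^3
By Fermat: n is sum of two squares iff every prime p ≡ 3 (mod 4) appears to even power.
Prime(s) ≡ 3 (mod 4) with odd exponent: [(107, 3)]
Therefore 9800344 cannot be expressed as a² + b².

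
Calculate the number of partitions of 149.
37027355200

p(n) counts ways to write n as a sum of positive integers (order ignored).
Euler's pentagonal recurrence: p(k) = p(k-1) + p(k-2) - p(k-5) - p(k-7) + p(k-12) + p(k-15) - ... (offsets j(3j∓1)/2, signs ++--, p(0)=1, p(<0)=0).
DP table for k = 0..148: p(0)=1, p(1)=1, p(2)=2, p(3)=3, p(4)=5, p(5)=7, p(6)=11, p(7)=15, p(8)=22, p(9)=30, p(10)=42, p(11)=56, p(12)=77, p(13)=101, p(14)=135, p(15)=176, p(16)=231, p(17)=297, p(18)=385, p(19)=490, p(20)=627, p(21)=792, p(22)=1002, p(23)=1255, p(24)=1575, p(25)=1958, p(26)=2436, p(27)=3010, p(28)=3718, p(29)=4565, p(30)=5604, p(31)=6842, p(32)=8349, p(33)=10143, p(34)=12310, p(35)=14883, p(36)=17977, p(37)=21637, p(38)=26015, p(39)=31185, p(40)=37338, p(41)=44583, p(42)=53174, p(43)=63261, p(44)=75175, p(45)=89134, p(46)=105558, p(47)=124754, p(48)=147273, p(49)=173525, p(50)=204226, p(51)=239943, p(52)=281589, p(53)=329931, p(54)=386155, p(55)=451276, p(56)=526823, p(57)=614154, p(58)=715220, p(59)=831820, p(60)=966467, p(61)=1121505, p(62)=1300156, p(63)=1505499, p(64)=1741630, p(65)=2012558, p(66)=2323520, p(67)=2679689, p(68)=3087735, p(69)=3554345, p(70)=4087968, p(71)=4697205, p(72)=5392783, p(73)=6185689, p(74)=7089500, p(75)=8118264, p(76)=9289091, p(77)=10619863, p(78)=12132164, p(79)=13848650, p(80)=15796476, p(81)=18004327, p(82)=20506255, p(83)=23338469, p(84)=26543660, p(85)=30167357, p(86)=34262962, p(87)=38887673, p(88)=44108109, p(89)=49995925, p(90)=56634173, p(91)=64112359, p(92)=72533807, p(93)=82010177, p(94)=92669720, p(95)=104651419, p(96)=118114304, p(97)=133230930, p(98)=150198136, p(99)=169229875, p(100)=190569292, p(101)=214481126, p(102)=241265379, p(103)=271248950, p(104)=304801365, p(105)=342325709, p(106)=384276336, p(107)=431149389, p(108)=483502844, p(109)=541946240, p(110)=607163746, p(111)=679903203, p(112)=761002156, p(113)=851376628, p(114)=952050665, p(115)=1064144451, p(116)=1188908248, p(117)=1327710076, p(118)=1482074143, p(119)=1653668665, p(120)=1844349560, p(121)=2056148051, p(122)=2291320912, p(123)=2552338241, p(124)=2841940500, p(125)=3163127352, p(126)=3519222692, p(127)=3913864295, p(128)=4351078600, p(129)=4835271870, p(130)=5371315400, p(131)=5964539504, p(132)=6620830889, p(133)=7346629512, p(134)=8149040695, p(135)=9035836076, p(136)=10015581680, p(137)=11097645016, p(138)=12292341831, p(139)=13610949895, p(140)=15065878135, p(141)=16670689208, p(142)=18440293320, p(143)=20390982757, p(144)=22540654445, p(145)=24908858009, p(146)=27517052599, p(147)=30388671978, p(148)=33549419497.
Final step: p(149) = p(148) + p(147) - p(144) - p(142) + p(137) + p(134) - p(127) - p(123) + p(114) + p(109) - p(98) - p(92) + p(79) + p(72) - p(57) - p(49) + p(32) + p(23) - p(4)
= 33549419497 + 30388671978 - 22540654445 - 18440293320 + 11097645016 + 8149040695 - 3913864295 - 2552338241 + 952050665 + 541946240 - 150198136 - 72533807 + 13848650 + 5392783 - 614154 - 173525 + 8349 + 1255 - 5
= 37027355200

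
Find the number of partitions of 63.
1505499

p(n) counts ways to write n as a sum of positive integers (order ignored).
Euler's pentagonal recurrence: p(k) = p(k-1) + p(k-2) - p(k-5) - p(k-7) + p(k-12) + p(k-15) - ... (offsets j(3j∓1)/2, signs ++--, p(0)=1, p(<0)=0).
DP table for k = 0..62: p(0)=1, p(1)=1, p(2)=2, p(3)=3, p(4)=5, p(5)=7, p(6)=11, p(7)=15, p(8)=22, p(9)=30, p(10)=42, p(11)=56, p(12)=77, p(13)=101, p(14)=135, p(15)=176, p(16)=231, p(17)=297, p(18)=385, p(19)=490, p(20)=627, p(21)=792, p(22)=1002, p(23)=1255, p(24)=1575, p(25)=1958, p(26)=2436, p(27)=3010, p(28)=3718, p(29)=4565, p(30)=5604, p(31)=6842, p(32)=8349, p(33)=10143, p(34)=12310, p(35)=14883, p(36)=17977, p(37)=21637, p(38)=26015, p(39)=31185, p(40)=37338, p(41)=44583, p(42)=53174, p(43)=63261, p(44)=75175, p(45)=89134, p(46)=105558, p(47)=124754, p(48)=147273, p(49)=173525, p(50)=204226, p(51)=239943, p(52)=281589, p(53)=329931, p(54)=386155, p(55)=451276, p(56)=526823, p(57)=614154, p(58)=715220, p(59)=831820, p(60)=966467, p(61)=1121505, p(62)=1300156.
Final step: p(63) = p(62) + p(61) - p(58) - p(56) + p(51) + p(48) - p(41) - p(37) + p(28) + p(23) - p(12) - p(6)
= 1300156 + 1121505 - 715220 - 526823 + 239943 + 147273 - 44583 - 21637 + 3718 + 1255 - 77 - 11
= 1505499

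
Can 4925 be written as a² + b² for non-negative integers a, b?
5² + 70² (a=5, b=70)

Factorization: 4925 = 5^2 × 197
By Fermat: n is sum of two squares iff every prime p ≡ 3 (mod 4) appears to even power.
All primes ≡ 3 (mod 4) appear to even power.
Search a = 0, 1, 2, … for 4925 - a² a perfect square: first hit at a = 5: 4925 - 25 = 4900 = 70².
4925 = 5² + 70² = 25 + 4900 ✓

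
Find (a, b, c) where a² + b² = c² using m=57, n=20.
(2849, 2280, 3649)

Euclid's formula: a = m² - n², b = 2mn, c = m² + n²
m = 57, n = 20
a = 57² - 20² = 3249 - 400 = 2849
b = 2 × 57 × 20 = 2280
c = 57² + 20² = 3249 + 400 = 3649
Verification: 2849² + 2280² = 8116801 + 5198400 = 13315201 = 3649² ✓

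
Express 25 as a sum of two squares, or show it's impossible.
0² + 5² (a=0, b=5)

Factorization: 25 = 5^2
By Fermat: n is sum of two squares iff every prime p ≡ 3 (mod 4) appears to even power.
All primes ≡ 3 (mod 4) appear to even power.
Search a = 0, 1, 2, … for 25 - a² a perfect square: first hit at a = 0: 25 - 0 = 25 = 5².
25 = 0² + 5² = 0 + 25 ✓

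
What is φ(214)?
106

214 = 2 × 107
φ(n) = n × ∏(1 - 1/p) for each prime p dividing n
φ(214) = 214 × (1 - 1/2) × (1 - 1/107) = 106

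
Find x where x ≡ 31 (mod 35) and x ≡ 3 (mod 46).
1291

Using Chinese Remainder Theorem:
M = 35 × 46 = 1610
M1 = 46, M2 = 35
y1 = 46^(-1) mod 35 = 16
y2 = 35^(-1) mod 46 = 25
x = (31×46×16 + 3×35×25) mod 1610 = 1291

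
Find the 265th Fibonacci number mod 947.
799

Matrix identity: Q^n = [[F_(n+1), F_n], [F_n, F_(n-1)]] with Q = [[1,1],[1,0]].
n = 265 = 100001001₂. Square-and-multiply, entries mod 947:
Q^1 = [[1,1],[1,0]]
Q^2 = (Q^1)² = [[2,1],[1,1]]
Q^4 = (Q^2)² = [[5,3],[3,2]]
Q^8 = (Q^4)² = [[34,21],[21,13]]
Q^16 = (Q^8)² = [[650,40],[40,610]]
Q^33 = (Q^16)²·Q = [[53,791],[791,209]]
Q^66 = (Q^33)² = [[629,796],[796,780]]
Q^132 = (Q^66)² = [[815,316],[316,499]]
Q^265 = (Q^132)²·Q = [[290,799],[799,438]]
F_265 mod 947 = Q^265[0][1] = 799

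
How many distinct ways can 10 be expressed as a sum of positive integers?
42

p(n) counts ways to write n as a sum of positive integers (order ignored).
Examples: 10; 9 + 1; 8 + 2; 8 + 1 + 1; 7 + 3; ... (42 total)
p(10) = 42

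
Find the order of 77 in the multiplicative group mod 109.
36

109 is prime, so ord(77) divides φ(109) = 108.
Divisors of 108: 1, 2, 3, 4, 6, 9, 12, 18, 27, 36, 54, 108.
Repeated squaring: 77^1 ≡ 77, 77^2 ≡ 43, 77^4 ≡ 105, 77^8 ≡ 16, 77^16 ≡ 38, 77^32 ≡ 27, 77^64 ≡ 75 (mod 109).
Test 77^d mod 109 for each divisor d in increasing order:
77^1 ≡ 77
77^2 ≡ 43
77^3 = 77^2·77^1 ≡ 41
77^4 ≡ 105
77^6 = 77^4·77^2 ≡ 46
77^9 = 77^8·77^1 ≡ 33
77^12 = 77^8·77^4 ≡ 45
77^18 = 77^16·77^2 ≡ 108
77^27 = 77^16·77^8·77^2·77^1 ≡ 76
77^36 = 77^32·77^4 ≡ 1  ← first divisor giving 1
The order is 36.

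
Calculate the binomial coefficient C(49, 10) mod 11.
0

Using Lucas' theorem:
Write n=49 and k=10 in base 11:
n in base 11: [4, 5]
k in base 11: [0, 10]
C(49,10) mod 11 = ∏ C(n_i, k_i) mod 11
Digit binomials (mod 11): C(4,0) = 1; C(5,10) = 0 (k_i > n_i)
Product: 1 × 0 = 0 ≡ 0 (mod 11)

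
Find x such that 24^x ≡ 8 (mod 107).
77

Baby-step giant-step with step n = ⌈√107⌉ = 11.
Baby steps 24^j mod 107 (j:value) for j=0..10: 0:1, 1:24, 2:41, 3:21, 4:76, 5:5, 6:13, 7:98, 8:105, 9:59, 10:25.
Giant-step multiplier: 24^(-11) ≡ 24^(106-11) = 24^95 ≡ 28 (mod 107).
Giant steps γ_i = 8·28^i mod 107: γ_0=8, γ_1=10, γ_2=66, γ_3=29, γ_4=63, γ_5=52, γ_6=65, γ_7=1 (in table at j=0).
x = i·n + j = 7·11 + 0 = 77.
Check: 24^77 ≡ 8 (mod 107).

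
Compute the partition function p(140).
15065878135

p(n) counts ways to write n as a sum of positive integers (order ignored).
Euler's pentagonal recurrence: p(k) = p(k-1) + p(k-2) - p(k-5) - p(k-7) + p(k-12) + p(k-15) - ... (offsets j(3j∓1)/2, signs ++--, p(0)=1, p(<0)=0).
DP table for k = 0..139: p(0)=1, p(1)=1, p(2)=2, p(3)=3, p(4)=5, p(5)=7, p(6)=11, p(7)=15, p(8)=22, p(9)=30, p(10)=42, p(11)=56, p(12)=77, p(13)=101, p(14)=135, p(15)=176, p(16)=231, p(17)=297, p(18)=385, p(19)=490, p(20)=627, p(21)=792, p(22)=1002, p(23)=1255, p(24)=1575, p(25)=1958, p(26)=2436, p(27)=3010, p(28)=3718, p(29)=4565, p(30)=5604, p(31)=6842, p(32)=8349, p(33)=10143, p(34)=12310, p(35)=14883, p(36)=17977, p(37)=21637, p(38)=26015, p(39)=31185, p(40)=37338, p(41)=44583, p(42)=53174, p(43)=63261, p(44)=75175, p(45)=89134, p(46)=105558, p(47)=124754, p(48)=147273, p(49)=173525, p(50)=204226, p(51)=239943, p(52)=281589, p(53)=329931, p(54)=386155, p(55)=451276, p(56)=526823, p(57)=614154, p(58)=715220, p(59)=831820, p(60)=966467, p(61)=1121505, p(62)=1300156, p(63)=1505499, p(64)=1741630, p(65)=2012558, p(66)=2323520, p(67)=2679689, p(68)=3087735, p(69)=3554345, p(70)=4087968, p(71)=4697205, p(72)=5392783, p(73)=6185689, p(74)=7089500, p(75)=8118264, p(76)=9289091, p(77)=10619863, p(78)=12132164, p(79)=13848650, p(80)=15796476, p(81)=18004327, p(82)=20506255, p(83)=23338469, p(84)=26543660, p(85)=30167357, p(86)=34262962, p(87)=38887673, p(88)=44108109, p(89)=49995925, p(90)=56634173, p(91)=64112359, p(92)=72533807, p(93)=82010177, p(94)=92669720, p(95)=104651419, p(96)=118114304, p(97)=133230930, p(98)=150198136, p(99)=169229875, p(100)=190569292, p(101)=214481126, p(102)=241265379, p(103)=271248950, p(104)=304801365, p(105)=342325709, p(106)=384276336, p(107)=431149389, p(108)=483502844, p(109)=541946240, p(110)=607163746, p(111)=679903203, p(112)=761002156, p(113)=851376628, p(114)=952050665, p(115)=1064144451, p(116)=1188908248, p(117)=1327710076, p(118)=1482074143, p(119)=1653668665, p(120)=1844349560, p(121)=2056148051, p(122)=2291320912, p(123)=2552338241, p(124)=2841940500, p(125)=3163127352, p(126)=3519222692, p(127)=3913864295, p(128)=4351078600, p(129)=4835271870, p(130)=5371315400, p(131)=5964539504, p(132)=6620830889, p(133)=7346629512, p(134)=8149040695, p(135)=9035836076, p(136)=10015581680, p(137)=11097645016, p(138)=12292341831, p(139)=13610949895.
Final step: p(140) = p(139) + p(138) - p(135) - p(133) + p(128) + p(125) - p(118) - p(114) + p(105) + p(100) - p(89) - p(83) + p(70) + p(63) - p(48) - p(40) + p(23) + p(14)
= 13610949895 + 12292341831 - 9035836076 - 7346629512 + 4351078600 + 3163127352 - 1482074143 - 952050665 + 342325709 + 190569292 - 49995925 - 23338469 + 4087968 + 1505499 - 147273 - 37338 + 1255 + 135
= 15065878135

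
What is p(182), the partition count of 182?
819876908323

p(n) counts ways to write n as a sum of positive integers (order ignored).
Euler's pentagonal recurrence: p(k) = p(k-1) + p(k-2) - p(k-5) - p(k-7) + p(k-12) + p(k-15) - ... (offsets j(3j∓1)/2, signs ++--, p(0)=1, p(<0)=0).
DP table for k = 0..181: p(0)=1, p(1)=1, p(2)=2, p(3)=3, p(4)=5, p(5)=7, p(6)=11, p(7)=15, p(8)=22, p(9)=30, p(10)=42, p(11)=56, p(12)=77, p(13)=101, p(14)=135, p(15)=176, p(16)=231, p(17)=297, p(18)=385, p(19)=490, p(20)=627, p(21)=792, p(22)=1002, p(23)=1255, p(24)=1575, p(25)=1958, p(26)=2436, p(27)=3010, p(28)=3718, p(29)=4565, p(30)=5604, p(31)=6842, p(32)=8349, p(33)=10143, p(34)=12310, p(35)=14883, p(36)=17977, p(37)=21637, p(38)=26015, p(39)=31185, p(40)=37338, p(41)=44583, p(42)=53174, p(43)=63261, p(44)=75175, p(45)=89134, p(46)=105558, p(47)=124754, p(48)=147273, p(49)=173525, p(50)=204226, p(51)=239943, p(52)=281589, p(53)=329931, p(54)=386155, p(55)=451276, p(56)=526823, p(57)=614154, p(58)=715220, p(59)=831820, p(60)=966467, p(61)=1121505, p(62)=1300156, p(63)=1505499, p(64)=1741630, p(65)=2012558, p(66)=2323520, p(67)=2679689, p(68)=3087735, p(69)=3554345, p(70)=4087968, p(71)=4697205, p(72)=5392783, p(73)=6185689, p(74)=7089500, p(75)=8118264, p(76)=9289091, p(77)=10619863, p(78)=12132164, p(79)=13848650, p(80)=15796476, p(81)=18004327, p(82)=20506255, p(83)=23338469, p(84)=26543660, p(85)=30167357, p(86)=34262962, p(87)=38887673, p(88)=44108109, p(89)=49995925, p(90)=56634173, p(91)=64112359, p(92)=72533807, p(93)=82010177, p(94)=92669720, p(95)=104651419, p(96)=118114304, p(97)=133230930, p(98)=150198136, p(99)=169229875, p(100)=190569292, p(101)=214481126, p(102)=241265379, p(103)=271248950, p(104)=304801365, p(105)=342325709, p(106)=384276336, p(107)=431149389, p(108)=483502844, p(109)=541946240, p(110)=607163746, p(111)=679903203, p(112)=761002156, p(113)=851376628, p(114)=952050665, p(115)=1064144451, p(116)=1188908248, p(117)=1327710076, p(118)=1482074143, p(119)=1653668665, p(120)=1844349560, p(121)=2056148051, p(122)=2291320912, p(123)=2552338241, p(124)=2841940500, p(125)=3163127352, p(126)=3519222692, p(127)=3913864295, p(128)=4351078600, p(129)=4835271870, p(130)=5371315400, p(131)=5964539504, p(132)=6620830889, p(133)=7346629512, p(134)=8149040695, p(135)=9035836076, p(136)=10015581680, p(137)=11097645016, p(138)=12292341831, p(139)=13610949895, p(140)=15065878135, p(141)=16670689208, p(142)=18440293320, p(143)=20390982757, p(144)=22540654445, p(145)=24908858009, p(146)=27517052599, p(147)=30388671978, p(148)=33549419497, p(149)=37027355200, p(150)=40853235313, p(151)=45060624582, p(152)=49686288421, p(153)=54770336324, p(154)=60356673280, p(155)=66493182097, p(156)=73232243759, p(157)=80630964769, p(158)=88751778802, p(159)=97662728555, p(160)=107438159466, p(161)=118159068427, p(162)=129913904637, p(163)=142798995930, p(164)=156919475295, p(165)=172389800255, p(166)=189334822579, p(167)=207890420102, p(168)=228204732751, p(169)=250438925115, p(170)=274768617130, p(171)=301384802048, p(172)=330495499613, p(173)=362326859895, p(174)=397125074750, p(175)=435157697830, p(176)=476715857290, p(177)=522115831195, p(178)=571701605655, p(179)=625846753120, p(180)=684957390936, p(181)=749474411781.
Final step: p(182) = p(181) + p(180) - p(177) - p(175) + p(170) + p(167) - p(160) - p(156) + p(147) + p(142) - p(131) - p(125) + p(112) + p(105) - p(90) - p(82) + p(65) + p(56) - p(37) - p(27) + p(6)
= 749474411781 + 684957390936 - 522115831195 - 435157697830 + 274768617130 + 207890420102 - 107438159466 - 73232243759 + 30388671978 + 18440293320 - 5964539504 - 3163127352 + 761002156 + 342325709 - 56634173 - 20506255 + 2012558 + 526823 - 21637 - 3010 + 11
= 819876908323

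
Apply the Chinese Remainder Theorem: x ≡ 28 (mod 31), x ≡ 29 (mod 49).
617

Using Chinese Remainder Theorem:
M = 31 × 49 = 1519
M1 = 49, M2 = 31
y1 = 49^(-1) mod 31 = 19
y2 = 31^(-1) mod 49 = 19
x = (28×49×19 + 29×31×19) mod 1519 = 617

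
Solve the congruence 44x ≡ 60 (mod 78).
x ≡ 12 (mod 39)

gcd(44, 78) = 2, which divides 60, so solutions exist.
Divide through by 2: 22x ≡ 30 (mod 39).
Find 22^(-1) mod 39 by the extended Euclidean algorithm:
39 = 1 × 22 + 17  ⟹  17 = (1)·39 + (-1)·22
22 = 1 × 17 + 5  ⟹  5 = (-1)·39 + (2)·22
17 = 3 × 5 + 2  ⟹  2 = (4)·39 + (-7)·22
5 = 2 × 2 + 1  ⟹  1 = (-9)·39 + (16)·22
So (16)·22 ≡ 1 (mod 39), i.e. 22^(-1) ≡ 16 (mod 39).
x ≡ 16 × 30 = 480 ≡ 12 (mod 39).
Check: 44 × 12 = 528 ≡ 60 (mod 78).
x ≡ 12 (mod 39), giving 2 solutions mod 78.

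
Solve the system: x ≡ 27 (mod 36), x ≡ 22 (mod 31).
1107

Using Chinese Remainder Theorem:
M = 36 × 31 = 1116
M1 = 31, M2 = 36
y1 = 31^(-1) mod 36 = 7
y2 = 36^(-1) mod 31 = 25
x = (27×31×7 + 22×36×25) mod 1116 = 1107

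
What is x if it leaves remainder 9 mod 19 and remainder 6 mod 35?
636

Using Chinese Remainder Theorem:
M = 19 × 35 = 665
M1 = 35, M2 = 19
y1 = 35^(-1) mod 19 = 6
y2 = 19^(-1) mod 35 = 24
x = (9×35×6 + 6×19×24) mod 665 = 636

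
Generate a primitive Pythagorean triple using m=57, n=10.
(3149, 1140, 3349)

Euclid's formula: a = m² - n², b = 2mn, c = m² + n²
m = 57, n = 10
a = 57² - 10² = 3249 - 100 = 3149
b = 2 × 57 × 10 = 1140
c = 57² + 10² = 3249 + 100 = 3349
Verification: 3149² + 1140² = 9916201 + 1299600 = 11215801 = 3349² ✓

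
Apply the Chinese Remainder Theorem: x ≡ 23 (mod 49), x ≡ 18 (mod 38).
170

Using Chinese Remainder Theorem:
M = 49 × 38 = 1862
M1 = 38, M2 = 49
y1 = 38^(-1) mod 49 = 40
y2 = 49^(-1) mod 38 = 7
x = (23×38×40 + 18×49×7) mod 1862 = 170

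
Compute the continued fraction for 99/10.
[9; 1, 9]

Euclidean algorithm steps:
99 = 9 × 10 + 9
10 = 1 × 9 + 1
9 = 9 × 1 + 0
Continued fraction: [9; 1, 9]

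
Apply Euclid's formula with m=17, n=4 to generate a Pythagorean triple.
(273, 136, 305)

Euclid's formula: a = m² - n², b = 2mn, c = m² + n²
m = 17, n = 4
a = 17² - 4² = 289 - 16 = 273
b = 2 × 17 × 4 = 136
c = 17² + 4² = 289 + 16 = 305
Verification: 273² + 136² = 74529 + 18496 = 93025 = 305² ✓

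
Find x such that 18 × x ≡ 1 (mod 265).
162

gcd(18, 265) = 1, so the inverse exists.
Extended Euclidean algorithm on (265, 18):
265 = 14 × 18 + 13  ⟹  13 = (1)·265 + (-14)·18
18 = 1 × 13 + 5  ⟹  5 = (-1)·265 + (15)·18
13 = 2 × 5 + 3  ⟹  3 = (3)·265 + (-44)·18
5 = 1 × 3 + 2  ⟹  2 = (-4)·265 + (59)·18
3 = 1 × 2 + 1  ⟹  1 = (7)·265 + (-103)·18
So (-103)·18 ≡ 1 (mod 265), i.e. 18^(-1) ≡ -103 ≡ 162 (mod 265).
Check: 18 × 162 = 2916 ≡ 1 (mod 265)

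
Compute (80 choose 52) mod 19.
0

Using Lucas' theorem:
Write n=80 and k=52 in base 19:
n in base 19: [4, 4]
k in base 19: [2, 14]
C(80,52) mod 19 = ∏ C(n_i, k_i) mod 19
Digit binomials (mod 19): C(4,2) = 6; C(4,14) = 0 (k_i > n_i)
Product: 6 × 0 = 0 ≡ 0 (mod 19)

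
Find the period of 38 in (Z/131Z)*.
65

131 is prime, so ord(38) divides φ(131) = 130.
Divisors of 130: 1, 2, 5, 10, 13, 26, 65, 130.
Repeated squaring: 38^1 ≡ 38, 38^2 ≡ 3, 38^4 ≡ 9, 38^8 ≡ 81, 38^16 ≡ 11, 38^32 ≡ 121, 38^64 ≡ 100, 38^128 ≡ 44 (mod 131).
Test 38^d mod 131 for each divisor d in increasing order:
38^1 ≡ 38
38^2 ≡ 3
38^5 = 38^4·38^1 ≡ 80
38^10 = 38^8·38^2 ≡ 112
38^13 = 38^8·38^4·38^1 ≡ 61
38^26 = 38^16·38^8·38^2 ≡ 53
38^65 = 38^64·38^1 ≡ 1  ← first divisor giving 1
The order is 65.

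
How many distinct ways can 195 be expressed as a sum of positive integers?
2580840212973

p(n) counts ways to write n as a sum of positive integers (order ignored).
Euler's pentagonal recurrence: p(k) = p(k-1) + p(k-2) - p(k-5) - p(k-7) + p(k-12) + p(k-15) - ... (offsets j(3j∓1)/2, signs ++--, p(0)=1, p(<0)=0).
DP table for k = 0..194: p(0)=1, p(1)=1, p(2)=2, p(3)=3, p(4)=5, p(5)=7, p(6)=11, p(7)=15, p(8)=22, p(9)=30, p(10)=42, p(11)=56, p(12)=77, p(13)=101, p(14)=135, p(15)=176, p(16)=231, p(17)=297, p(18)=385, p(19)=490, p(20)=627, p(21)=792, p(22)=1002, p(23)=1255, p(24)=1575, p(25)=1958, p(26)=2436, p(27)=3010, p(28)=3718, p(29)=4565, p(30)=5604, p(31)=6842, p(32)=8349, p(33)=10143, p(34)=12310, p(35)=14883, p(36)=17977, p(37)=21637, p(38)=26015, p(39)=31185, p(40)=37338, p(41)=44583, p(42)=53174, p(43)=63261, p(44)=75175, p(45)=89134, p(46)=105558, p(47)=124754, p(48)=147273, p(49)=173525, p(50)=204226, p(51)=239943, p(52)=281589, p(53)=329931, p(54)=386155, p(55)=451276, p(56)=526823, p(57)=614154, p(58)=715220, p(59)=831820, p(60)=966467, p(61)=1121505, p(62)=1300156, p(63)=1505499, p(64)=1741630, p(65)=2012558, p(66)=2323520, p(67)=2679689, p(68)=3087735, p(69)=3554345, p(70)=4087968, p(71)=4697205, p(72)=5392783, p(73)=6185689, p(74)=7089500, p(75)=8118264, p(76)=9289091, p(77)=10619863, p(78)=12132164, p(79)=13848650, p(80)=15796476, p(81)=18004327, p(82)=20506255, p(83)=23338469, p(84)=26543660, p(85)=30167357, p(86)=34262962, p(87)=38887673, p(88)=44108109, p(89)=49995925, p(90)=56634173, p(91)=64112359, p(92)=72533807, p(93)=82010177, p(94)=92669720, p(95)=104651419, p(96)=118114304, p(97)=133230930, p(98)=150198136, p(99)=169229875, p(100)=190569292, p(101)=214481126, p(102)=241265379, p(103)=271248950, p(104)=304801365, p(105)=342325709, p(106)=384276336, p(107)=431149389, p(108)=483502844, p(109)=541946240, p(110)=607163746, p(111)=679903203, p(112)=761002156, p(113)=851376628, p(114)=952050665, p(115)=1064144451, p(116)=1188908248, p(117)=1327710076, p(118)=1482074143, p(119)=1653668665, p(120)=1844349560, p(121)=2056148051, p(122)=2291320912, p(123)=2552338241, p(124)=2841940500, p(125)=3163127352, p(126)=3519222692, p(127)=3913864295, p(128)=4351078600, p(129)=4835271870, p(130)=5371315400, p(131)=5964539504, p(132)=6620830889, p(133)=7346629512, p(134)=8149040695, p(135)=9035836076, p(136)=10015581680, p(137)=11097645016, p(138)=12292341831, p(139)=13610949895, p(140)=15065878135, p(141)=16670689208, p(142)=18440293320, p(143)=20390982757, p(144)=22540654445, p(145)=24908858009, p(146)=27517052599, p(147)=30388671978, p(148)=33549419497, p(149)=37027355200, p(150)=40853235313, p(151)=45060624582, p(152)=49686288421, p(153)=54770336324, p(154)=60356673280, p(155)=66493182097, p(156)=73232243759, p(157)=80630964769, p(158)=88751778802, p(159)=97662728555, p(160)=107438159466, p(161)=118159068427, p(162)=129913904637, p(163)=142798995930, p(164)=156919475295, p(165)=172389800255, p(166)=189334822579, p(167)=207890420102, p(168)=228204732751, p(169)=250438925115, p(170)=274768617130, p(171)=301384802048, p(172)=330495499613, p(173)=362326859895, p(174)=397125074750, p(175)=435157697830, p(176)=476715857290, p(177)=522115831195, p(178)=571701605655, p(179)=625846753120, p(180)=684957390936, p(181)=749474411781, p(182)=819876908323, p(183)=896684817527, p(184)=980462880430, p(185)=1071823774337, p(186)=1171432692373, p(187)=1280011042268, p(188)=1398341745571, p(189)=1527273599625, p(190)=1667727404093, p(191)=1820701100652, p(192)=1987276856363, p(193)=2168627105469, p(194)=2366022741845.
Final step: p(195) = p(194) + p(193) - p(190) - p(188) + p(183) + p(180) - p(173) - p(169) + p(160) + p(155) - p(144) - p(138) + p(125) + p(118) - p(103) - p(95) + p(78) + p(69) - p(50) - p(40) + p(19) + p(8)
= 2366022741845 + 2168627105469 - 1667727404093 - 1398341745571 + 896684817527 + 684957390936 - 362326859895 - 250438925115 + 107438159466 + 66493182097 - 22540654445 - 12292341831 + 3163127352 + 1482074143 - 271248950 - 104651419 + 12132164 + 3554345 - 204226 - 37338 + 490 + 22
= 2580840212973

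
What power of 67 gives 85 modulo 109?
95

Baby-step giant-step with step n = ⌈√109⌉ = 11.
Baby steps 67^j mod 109 (j:value) for j=0..10: 0:1, 1:67, 2:20, 3:32, 4:73, 5:95, 6:43, 7:47, 8:97, 9:68, 10:87.
Giant-step multiplier: 67^(-11) ≡ 67^(108-11) = 67^97 ≡ 65 (mod 109).
Giant steps γ_i = 85·65^i mod 109: γ_0=85, γ_1=75, γ_2=79, γ_3=12, γ_4=17, γ_5=15, γ_6=103, γ_7=46, γ_8=47 (in table at j=7).
x = i·n + j = 8·11 + 7 = 95.
Check: 67^95 ≡ 85 (mod 109).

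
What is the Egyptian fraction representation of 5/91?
1/19 + 1/433 + 1/249553 + 1/93414800161 + 1/17452649778145716451681

Greedy algorithm:
5/91: ceiling(91/5) = 19, use 1/19
4/1729: ceiling(1729/4) = 433, use 1/433
3/748657: ceiling(748657/3) = 249553, use 1/249553
2/186829600321: ceiling(186829600321/2) = 93414800161, use 1/93414800161
1/17452649778145716451681: ceiling(17452649778145716451681/1) = 17452649778145716451681, use 1/17452649778145716451681
Result: 5/91 = 1/19 + 1/433 + 1/249553 + 1/93414800161 + 1/17452649778145716451681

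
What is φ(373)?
372

373 = 373
φ(n) = n × ∏(1 - 1/p) for each prime p dividing n
φ(373) = 373 × (1 - 1/373) = 372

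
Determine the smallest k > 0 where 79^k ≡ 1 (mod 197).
196

197 is prime, so ord(79) divides φ(197) = 196.
Divisors of 196: 1, 2, 4, 7, 14, 28, 49, 98, 196.
Repeated squaring: 79^1 ≡ 79, 79^2 ≡ 134, 79^4 ≡ 29, 79^8 ≡ 53, 79^16 ≡ 51, 79^32 ≡ 40, 79^64 ≡ 24, 79^128 ≡ 182 (mod 197).
Test 79^d mod 197 for each divisor d in increasing order:
79^1 ≡ 79
79^2 ≡ 134
79^4 ≡ 29
79^7 = 79^4·79^2·79^1 ≡ 68
79^14 = 79^8·79^4·79^2 ≡ 93
79^28 = 79^16·79^8·79^4 ≡ 178
79^49 = 79^32·79^16·79^1 ≡ 14
79^98 = 79^64·79^32·79^2 ≡ 196
79^196 = 79^128·79^64·79^4 ≡ 1  ← first divisor giving 1
The order is 196.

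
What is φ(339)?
224

339 = 3 × 113
φ(n) = n × ∏(1 - 1/p) for each prime p dividing n
φ(339) = 339 × (1 - 1/3) × (1 - 1/113) = 224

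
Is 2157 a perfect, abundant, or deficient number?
deficient

Proper divisors of 2157: sum = 1 + 3 + 719 = 723
Since 723 < 2157, 2157 is deficient.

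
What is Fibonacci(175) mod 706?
395

Matrix identity: Q^n = [[F_(n+1), F_n], [F_n, F_(n-1)]] with Q = [[1,1],[1,0]].
n = 175 = 10101111₂. Square-and-multiply, entries mod 706:
Q^1 = [[1,1],[1,0]]
Q^2 = (Q^1)² = [[2,1],[1,1]]
Q^5 = (Q^2)²·Q = [[8,5],[5,3]]
Q^10 = (Q^5)² = [[89,55],[55,34]]
Q^21 = (Q^10)²·Q = [[61,356],[356,411]]
Q^43 = (Q^21)²·Q = [[557,553],[553,4]]
Q^87 = (Q^43)²·Q = [[19,426],[426,299]]
Q^175 = (Q^87)²·Q = [[311,395],[395,622]]
F_175 mod 706 = Q^175[0][1] = 395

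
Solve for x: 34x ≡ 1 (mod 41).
35

gcd(34, 41) = 1, so the inverse exists.
Extended Euclidean algorithm on (41, 34):
41 = 1 × 34 + 7  ⟹  7 = (1)·41 + (-1)·34
34 = 4 × 7 + 6  ⟹  6 = (-4)·41 + (5)·34
7 = 1 × 6 + 1  ⟹  1 = (5)·41 + (-6)·34
So (-6)·34 ≡ 1 (mod 41), i.e. 34^(-1) ≡ -6 ≡ 35 (mod 41).
Check: 34 × 35 = 1190 ≡ 1 (mod 41)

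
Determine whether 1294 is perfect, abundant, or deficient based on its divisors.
deficient

Proper divisors of 1294: sum = 1 + 2 + 647 = 650
Since 650 < 1294, 1294 is deficient.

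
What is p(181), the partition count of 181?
749474411781

p(n) counts ways to write n as a sum of positive integers (order ignored).
Euler's pentagonal recurrence: p(k) = p(k-1) + p(k-2) - p(k-5) - p(k-7) + p(k-12) + p(k-15) - ... (offsets j(3j∓1)/2, signs ++--, p(0)=1, p(<0)=0).
DP table for k = 0..180: p(0)=1, p(1)=1, p(2)=2, p(3)=3, p(4)=5, p(5)=7, p(6)=11, p(7)=15, p(8)=22, p(9)=30, p(10)=42, p(11)=56, p(12)=77, p(13)=101, p(14)=135, p(15)=176, p(16)=231, p(17)=297, p(18)=385, p(19)=490, p(20)=627, p(21)=792, p(22)=1002, p(23)=1255, p(24)=1575, p(25)=1958, p(26)=2436, p(27)=3010, p(28)=3718, p(29)=4565, p(30)=5604, p(31)=6842, p(32)=8349, p(33)=10143, p(34)=12310, p(35)=14883, p(36)=17977, p(37)=21637, p(38)=26015, p(39)=31185, p(40)=37338, p(41)=44583, p(42)=53174, p(43)=63261, p(44)=75175, p(45)=89134, p(46)=105558, p(47)=124754, p(48)=147273, p(49)=173525, p(50)=204226, p(51)=239943, p(52)=281589, p(53)=329931, p(54)=386155, p(55)=451276, p(56)=526823, p(57)=614154, p(58)=715220, p(59)=831820, p(60)=966467, p(61)=1121505, p(62)=1300156, p(63)=1505499, p(64)=1741630, p(65)=2012558, p(66)=2323520, p(67)=2679689, p(68)=3087735, p(69)=3554345, p(70)=4087968, p(71)=4697205, p(72)=5392783, p(73)=6185689, p(74)=7089500, p(75)=8118264, p(76)=9289091, p(77)=10619863, p(78)=12132164, p(79)=13848650, p(80)=15796476, p(81)=18004327, p(82)=20506255, p(83)=23338469, p(84)=26543660, p(85)=30167357, p(86)=34262962, p(87)=38887673, p(88)=44108109, p(89)=49995925, p(90)=56634173, p(91)=64112359, p(92)=72533807, p(93)=82010177, p(94)=92669720, p(95)=104651419, p(96)=118114304, p(97)=133230930, p(98)=150198136, p(99)=169229875, p(100)=190569292, p(101)=214481126, p(102)=241265379, p(103)=271248950, p(104)=304801365, p(105)=342325709, p(106)=384276336, p(107)=431149389, p(108)=483502844, p(109)=541946240, p(110)=607163746, p(111)=679903203, p(112)=761002156, p(113)=851376628, p(114)=952050665, p(115)=1064144451, p(116)=1188908248, p(117)=1327710076, p(118)=1482074143, p(119)=1653668665, p(120)=1844349560, p(121)=2056148051, p(122)=2291320912, p(123)=2552338241, p(124)=2841940500, p(125)=3163127352, p(126)=3519222692, p(127)=3913864295, p(128)=4351078600, p(129)=4835271870, p(130)=5371315400, p(131)=5964539504, p(132)=6620830889, p(133)=7346629512, p(134)=8149040695, p(135)=9035836076, p(136)=10015581680, p(137)=11097645016, p(138)=12292341831, p(139)=13610949895, p(140)=15065878135, p(141)=16670689208, p(142)=18440293320, p(143)=20390982757, p(144)=22540654445, p(145)=24908858009, p(146)=27517052599, p(147)=30388671978, p(148)=33549419497, p(149)=37027355200, p(150)=40853235313, p(151)=45060624582, p(152)=49686288421, p(153)=54770336324, p(154)=60356673280, p(155)=66493182097, p(156)=73232243759, p(157)=80630964769, p(158)=88751778802, p(159)=97662728555, p(160)=107438159466, p(161)=118159068427, p(162)=129913904637, p(163)=142798995930, p(164)=156919475295, p(165)=172389800255, p(166)=189334822579, p(167)=207890420102, p(168)=228204732751, p(169)=250438925115, p(170)=274768617130, p(171)=301384802048, p(172)=330495499613, p(173)=362326859895, p(174)=397125074750, p(175)=435157697830, p(176)=476715857290, p(177)=522115831195, p(178)=571701605655, p(179)=625846753120, p(180)=684957390936.
Final step: p(181) = p(180) + p(179) - p(176) - p(174) + p(169) + p(166) - p(159) - p(155) + p(146) + p(141) - p(130) - p(124) + p(111) + p(104) - p(89) - p(81) + p(64) + p(55) - p(36) - p(26) + p(5)
= 684957390936 + 625846753120 - 476715857290 - 397125074750 + 250438925115 + 189334822579 - 97662728555 - 66493182097 + 27517052599 + 16670689208 - 5371315400 - 2841940500 + 679903203 + 304801365 - 49995925 - 18004327 + 1741630 + 451276 - 17977 - 2436 + 7
= 749474411781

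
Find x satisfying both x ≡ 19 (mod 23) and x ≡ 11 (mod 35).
571

Using Chinese Remainder Theorem:
M = 23 × 35 = 805
M1 = 35, M2 = 23
y1 = 35^(-1) mod 23 = 2
y2 = 23^(-1) mod 35 = 32
x = (19×35×2 + 11×23×32) mod 805 = 571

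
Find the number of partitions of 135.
9035836076

p(n) counts ways to write n as a sum of positive integers (order ignored).
Euler's pentagonal recurrence: p(k) = p(k-1) + p(k-2) - p(k-5) - p(k-7) + p(k-12) + p(k-15) - ... (offsets j(3j∓1)/2, signs ++--, p(0)=1, p(<0)=0).
DP table for k = 0..134: p(0)=1, p(1)=1, p(2)=2, p(3)=3, p(4)=5, p(5)=7, p(6)=11, p(7)=15, p(8)=22, p(9)=30, p(10)=42, p(11)=56, p(12)=77, p(13)=101, p(14)=135, p(15)=176, p(16)=231, p(17)=297, p(18)=385, p(19)=490, p(20)=627, p(21)=792, p(22)=1002, p(23)=1255, p(24)=1575, p(25)=1958, p(26)=2436, p(27)=3010, p(28)=3718, p(29)=4565, p(30)=5604, p(31)=6842, p(32)=8349, p(33)=10143, p(34)=12310, p(35)=14883, p(36)=17977, p(37)=21637, p(38)=26015, p(39)=31185, p(40)=37338, p(41)=44583, p(42)=53174, p(43)=63261, p(44)=75175, p(45)=89134, p(46)=105558, p(47)=124754, p(48)=147273, p(49)=173525, p(50)=204226, p(51)=239943, p(52)=281589, p(53)=329931, p(54)=386155, p(55)=451276, p(56)=526823, p(57)=614154, p(58)=715220, p(59)=831820, p(60)=966467, p(61)=1121505, p(62)=1300156, p(63)=1505499, p(64)=1741630, p(65)=2012558, p(66)=2323520, p(67)=2679689, p(68)=3087735, p(69)=3554345, p(70)=4087968, p(71)=4697205, p(72)=5392783, p(73)=6185689, p(74)=7089500, p(75)=8118264, p(76)=9289091, p(77)=10619863, p(78)=12132164, p(79)=13848650, p(80)=15796476, p(81)=18004327, p(82)=20506255, p(83)=23338469, p(84)=26543660, p(85)=30167357, p(86)=34262962, p(87)=38887673, p(88)=44108109, p(89)=49995925, p(90)=56634173, p(91)=64112359, p(92)=72533807, p(93)=82010177, p(94)=92669720, p(95)=104651419, p(96)=118114304, p(97)=133230930, p(98)=150198136, p(99)=169229875, p(100)=190569292, p(101)=214481126, p(102)=241265379, p(103)=271248950, p(104)=304801365, p(105)=342325709, p(106)=384276336, p(107)=431149389, p(108)=483502844, p(109)=541946240, p(110)=607163746, p(111)=679903203, p(112)=761002156, p(113)=851376628, p(114)=952050665, p(115)=1064144451, p(116)=1188908248, p(117)=1327710076, p(118)=1482074143, p(119)=1653668665, p(120)=1844349560, p(121)=2056148051, p(122)=2291320912, p(123)=2552338241, p(124)=2841940500, p(125)=3163127352, p(126)=3519222692, p(127)=3913864295, p(128)=4351078600, p(129)=4835271870, p(130)=5371315400, p(131)=5964539504, p(132)=6620830889, p(133)=7346629512, p(134)=8149040695.
Final step: p(135) = p(134) + p(133) - p(130) - p(128) + p(123) + p(120) - p(113) - p(109) + p(100) + p(95) - p(84) - p(78) + p(65) + p(58) - p(43) - p(35) + p(18) + p(9)
= 8149040695 + 7346629512 - 5371315400 - 4351078600 + 2552338241 + 1844349560 - 851376628 - 541946240 + 190569292 + 104651419 - 26543660 - 12132164 + 2012558 + 715220 - 63261 - 14883 + 385 + 30
= 9035836076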